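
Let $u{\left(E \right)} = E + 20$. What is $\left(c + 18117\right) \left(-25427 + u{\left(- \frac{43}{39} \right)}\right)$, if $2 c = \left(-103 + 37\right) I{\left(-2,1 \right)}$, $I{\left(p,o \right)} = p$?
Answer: $- \frac{6005941876}{13} \approx -4.62 \cdot 10^{8}$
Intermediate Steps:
$c = 66$ ($c = \frac{\left(-103 + 37\right) \left(-2\right)}{2} = \frac{\left(-66\right) \left(-2\right)}{2} = \frac{1}{2} \cdot 132 = 66$)
$u{\left(E \right)} = 20 + E$
$\left(c + 18117\right) \left(-25427 + u{\left(- \frac{43}{39} \right)}\right) = \left(66 + 18117\right) \left(-25427 + \left(20 - \frac{43}{39}\right)\right) = 18183 \left(-25427 + \left(20 - \frac{43}{39}\right)\right) = 18183 \left(-25427 + \frac{737}{39}\right) = 18183 \left(- \frac{990916}{39}\right) = - \frac{6005941876}{13}$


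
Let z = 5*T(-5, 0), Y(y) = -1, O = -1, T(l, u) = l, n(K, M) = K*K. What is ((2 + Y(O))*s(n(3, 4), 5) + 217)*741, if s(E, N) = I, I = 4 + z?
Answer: 145236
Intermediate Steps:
n(K, M) = K**2
z = -25 (z = 5*(-5) = -25)
I = -21 (I = 4 - 25 = -21)
s(E, N) = -21
((2 + Y(O))*s(n(3, 4), 5) + 217)*741 = ((2 - 1)*(-21) + 217)*741 = (1*(-21) + 217)*741 = (-21 + 217)*741 = 196*741 = 145236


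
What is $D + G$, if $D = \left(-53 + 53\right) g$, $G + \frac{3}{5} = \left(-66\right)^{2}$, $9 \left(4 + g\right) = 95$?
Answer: $\frac{21777}{5} \approx 4355.4$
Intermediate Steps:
$g = \frac{59}{9}$ ($g = -4 + \frac{1}{9} \cdot 95 = -4 + \frac{95}{9} = \frac{59}{9} \approx 6.5556$)
$G = \frac{21777}{5}$ ($G = - \frac{3}{5} + \left(-66\right)^{2} = - \frac{3}{5} + 4356 = \frac{21777}{5} \approx 4355.4$)
$D = 0$ ($D = \left(-53 + 53\right) \frac{59}{9} = 0 \cdot \frac{59}{9} = 0$)
$D + G = 0 + \frac{21777}{5} = \frac{21777}{5}$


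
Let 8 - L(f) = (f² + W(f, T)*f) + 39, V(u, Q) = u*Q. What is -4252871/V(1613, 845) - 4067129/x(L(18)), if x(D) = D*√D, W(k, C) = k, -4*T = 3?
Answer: -4252871/1362985 - 4067129*I*√679/461041 ≈ -3.1203 - 229.87*I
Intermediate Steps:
T = -¾ (T = -¼*3 = -¾ ≈ -0.75000)
V(u, Q) = Q*u
L(f) = -31 - 2*f² (L(f) = 8 - ((f² + f*f) + 39) = 8 - ((f² + f²) + 39) = 8 - (2*f² + 39) = 8 - (39 + 2*f²) = 8 + (-39 - 2*f²) = -31 - 2*f²)
x(D) = D^(3/2)
-4252871/V(1613, 845) - 4067129/x(L(18)) = -4252871/(845*1613) - 4067129/(-31 - 2*18²)^(3/2) = -4252871/1362985 - 4067129/(-31 - 2*324)^(3/2) = -4252871*1/1362985 - 4067129/(-31 - 648)^(3/2) = -4252871/1362985 - 4067129*I*√679/461041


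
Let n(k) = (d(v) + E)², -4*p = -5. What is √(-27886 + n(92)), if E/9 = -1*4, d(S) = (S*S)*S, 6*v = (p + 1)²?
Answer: I*√28596845702839/32768 ≈ 163.2*I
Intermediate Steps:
p = 5/4 (p = -¼*(-5) = 5/4 ≈ 1.2500)
v = 27/32 (v = (5/4 + 1)²/6 = (9/4)²/6 = (⅙)*(81/16) = 27/32 ≈ 0.84375)
d(S) = S³ (d(S) = S²*S = S³)
E = -36 (E = 9*(-1*4) = 9*(-4) = -36)
n(k) = 1345518801225/1073741824 (n(k) = ((27/32)³ - 36)² = (19683/32768 - 36)² = (-1159965/32768)² = 1345518801225/1073741824)
√(-27886 + n(92)) = √(-27886 + 1345518801225/1073741824) = √(-28596845702839/1073741824) = I*√28596845702839/32768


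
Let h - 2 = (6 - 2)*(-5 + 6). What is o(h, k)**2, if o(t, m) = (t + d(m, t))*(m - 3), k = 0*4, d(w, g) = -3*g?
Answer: 1296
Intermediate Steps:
k = 0
h = 6 (h = 2 + (6 - 2)*(-5 + 6) = 2 + 4*1 = 2 + 4 = 6)
o(t, m) = -2*t*(-3 + m) (o(t, m) = (t - 3*t)*(m - 3) = (-2*t)*(-3 + m) = -2*t*(-3 + m))
o(h, k)**2 = (2*6*(3 - 1*0))**2 = (2*6*(3 + 0))**2 = (2*6*3)**2 = 36**2 = 1296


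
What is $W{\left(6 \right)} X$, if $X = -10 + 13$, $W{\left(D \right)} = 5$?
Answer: $15$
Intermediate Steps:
$X = 3$
$W{\left(6 \right)} X = 5 \cdot 3 = 15$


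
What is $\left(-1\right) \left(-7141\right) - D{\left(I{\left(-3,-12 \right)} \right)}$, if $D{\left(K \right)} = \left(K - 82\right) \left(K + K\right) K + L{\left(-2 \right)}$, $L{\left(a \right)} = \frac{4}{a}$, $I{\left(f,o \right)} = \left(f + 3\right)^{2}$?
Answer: $7143$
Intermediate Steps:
$I{\left(f,o \right)} = \left(3 + f\right)^{2}$
$D{\left(K \right)} = -2 + 2 K^{2} \left(-82 + K\right)$ ($D{\left(K \right)} = \left(K - 82\right) \left(K + K\right) K + \frac{4}{-2} = \left(-82 + K\right) 2 K K + 4 \left(- \frac{1}{2}\right) = 2 K \left(-82 + K\right) K - 2 = 2 K^{2} \left(-82 + K\right) - 2 = -2 + 2 K^{2} \left(-82 + K\right)$)
$\left(-1\right) \left(-7141\right) - D{\left(I{\left(-3,-12 \right)} \right)} = \left(-1\right) \left(-7141\right) - \left(-2 - 164 \left(\left(3 - 3\right)^{2}\right)^{2} + 2 \left(\left(3 - 3\right)^{2}\right)^{3}\right) = 7141 - \left(-2 - 164 \left(0^{2}\right)^{2} + 2 \left(0^{2}\right)^{3}\right) = 7141 - \left(-2 - 164 \cdot 0^{2} + 2 \cdot 0^{3}\right) = 7141 - \left(-2 - 0 + 2 \cdot 0\right) = 7141 - \left(-2 + 0 + 0\right) = 7141 - -2 = 7141 + 2 = 7143$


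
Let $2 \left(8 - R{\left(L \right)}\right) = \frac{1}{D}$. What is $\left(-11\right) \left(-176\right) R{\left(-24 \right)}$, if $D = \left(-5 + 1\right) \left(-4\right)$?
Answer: $\frac{30855}{2} \approx 15428.0$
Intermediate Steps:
$D = 16$ ($D = \left(-4\right) \left(-4\right) = 16$)
$R{\left(L \right)} = \frac{255}{32}$ ($R{\left(L \right)} = 8 - \frac{1}{2 \cdot 16} = 8 - \frac{1}{32} = \frac{255}{32}$)
$\left(-11\right) \left(-176\right) R{\left(-24 \right)} = \left(-11\right) \left(-176\right) \frac{255}{32} = 1936 \cdot \frac{255}{32} = \frac{30855}{2}$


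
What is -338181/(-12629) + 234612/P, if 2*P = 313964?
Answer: 4003660335/141608977 ≈ 28.273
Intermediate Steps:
P = 156982 (P = (1/2)*313964 = 156982)
-338181/(-12629) + 234612/P = -338181/(-12629) + 234612/156982 = -338181*(-1/12629) + 234612*(1/156982) = 338181/12629 + 16758/11213 = 4003660335/141608977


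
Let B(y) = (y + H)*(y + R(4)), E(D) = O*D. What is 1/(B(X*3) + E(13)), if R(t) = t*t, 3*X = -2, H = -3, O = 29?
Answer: 1/307 ≈ 0.0032573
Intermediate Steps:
E(D) = 29*D
X = -2/3 (X = (1/3)*(-2) = -2/3 ≈ -0.66667)
R(t) = t**2
B(y) = (-3 + y)*(16 + y) (B(y) = (y - 3)*(y + 4**2) = (-3 + y)*(y + 16) = (-3 + y)*(16 + y))
1/(B(X*3) + E(13)) = 1/((-48 + (-2/3*3)**2 + 13*(-2/3*3)) + 29*13) = 1/((-48 + (-2)**2 + 13*(-2)) + 377) = 1/((-48 + 4 - 26) + 377) = 1/(-70 + 377) = 1/307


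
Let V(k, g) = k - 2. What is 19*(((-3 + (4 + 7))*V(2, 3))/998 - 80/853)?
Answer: -1520/853 ≈ -1.7819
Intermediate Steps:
V(k, g) = -2 + k
19*(((-3 + (4 + 7))*V(2, 3))/998 - 80/853) = 19*(((-3 + (4 + 7))*(-2 + 2))/998 - 80/853) = 19*(((-3 + 11)*0)*(1/998) - 80*1/853) = 19*((8*0)*(1/998) - 80/853) = 19*(0*(1/998) - 80/853) = 19*(0 - 80/853) = 19*(-80/853) = -1520/853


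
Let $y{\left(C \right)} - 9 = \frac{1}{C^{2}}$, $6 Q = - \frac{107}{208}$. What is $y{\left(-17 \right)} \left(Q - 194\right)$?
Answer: $- \frac{315126919}{180336} \approx -1747.4$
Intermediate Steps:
$Q = - \frac{107}{1248}$ ($Q = \frac{\left(-107\right) \frac{1}{208}}{6} = \frac{1}{6} \left(- \frac{107}{208}\right) = - \frac{107}{1248} \approx -0.085737$)
$y{\left(C \right)} = 9 + \frac{1}{C^{2}}$
$y{\left(-17 \right)} \left(Q - 194\right) = \left(9 + \frac{1}{289}\right) \left(- \frac{107}{1248} - 194\right) = \left(9 + \frac{1}{289}\right) \left(- \frac{242219}{1248}\right) = \frac{2602}{289} \left(- \frac{242219}{1248}\right) = - \frac{315126919}{180336}$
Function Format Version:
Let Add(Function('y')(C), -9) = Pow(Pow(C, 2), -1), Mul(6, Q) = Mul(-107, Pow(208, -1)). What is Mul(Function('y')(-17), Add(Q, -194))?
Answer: Rational(-315126919, 180336) ≈ -1747.4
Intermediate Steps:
Q = Rational(-107, 1248) (Q = Mul(Rational(1, 6), Mul(-107, Pow(208, -1))) = Mul(Rational(1, 6), Mul(-107, Rational(1, 208))) = Mul(Rational(1, 6), Rational(-107, 208)) = Rational(-107, 1248) ≈ -0.085737)
Function('y')(C) = Add(9, Pow(C, -2)) (Function('y')(C) = Add(9, Pow(Pow(C, 2), -1)) = Add(9, Pow(C, -2)))
Mul(Function('y')(-17), Add(Q, -194)) = Mul(Add(9, Pow(-17, -2)), Add(Rational(-107, 1248), -194)) = Mul(Add(9, Rational(1, 289)), Rational(-242219, 1248)) = Mul(Rational(2602, 289), Rational(-242219, 1248)) = Rational(-315126919, 180336)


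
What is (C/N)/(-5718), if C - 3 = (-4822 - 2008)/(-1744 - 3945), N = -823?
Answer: 23897/26771944746 ≈ 8.9261e-7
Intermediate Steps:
C = 23897/5689 (C = 3 + (-4822 - 2008)/(-1744 - 3945) = 3 - 6830/(-5689) = 3 - 6830*(-1/5689) = 3 + 6830/5689 = 23897/5689 ≈ 4.2006)
(C/N)/(-5718) = ((23897/5689)/(-823))/(-5718) = ((23897/5689)*(-1/823))*(-1/5718) = -23897/4682047*(-1/5718) = 23897/26771944746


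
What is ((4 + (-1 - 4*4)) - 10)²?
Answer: 529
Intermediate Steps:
((4 + (-1 - 4*4)) - 10)² = ((4 + (-1 - 16)) - 10)² = ((4 - 17) - 10)² = (-13 - 10)² = (-23)² = 529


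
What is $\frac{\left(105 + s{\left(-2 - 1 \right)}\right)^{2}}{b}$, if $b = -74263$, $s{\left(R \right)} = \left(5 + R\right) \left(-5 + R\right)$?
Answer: $- \frac{7921}{74263} \approx -0.10666$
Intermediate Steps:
$s{\left(R \right)} = \left(-5 + R\right) \left(5 + R\right)$
$\frac{\left(105 + s{\left(-2 - 1 \right)}\right)^{2}}{b} = \frac{\left(105 - \left(25 - \left(-2 - 1\right)^{2}\right)\right)^{2}}{-74263} = \left(105 - \left(25 - \left(-2 - 1\right)^{2}\right)\right)^{2} \left(- \frac{1}{74263}\right) = \left(105 - \left(25 - \left(-3\right)^{2}\right)\right)^{2} \left(- \frac{1}{74263}\right) = \left(105 + \left(-25 + 9\right)\right)^{2} \left(- \frac{1}{74263}\right) = \left(105 - 16\right)^{2} \left(- \frac{1}{74263}\right) = 89^{2} \left(- \frac{1}{74263}\right) = 7921 \left(- \frac{1}{74263}\right) = - \frac{7921}{74263}$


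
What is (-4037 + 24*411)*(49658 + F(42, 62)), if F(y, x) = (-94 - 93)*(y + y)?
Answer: 197826650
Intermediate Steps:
F(y, x) = -374*y
(-4037 + 24*411)*(49658 + F(42, 62)) = (-4037 + 24*411)*(49658 - 374*42) = (-4037 + 9864)*(49658 - 15708) = 5827*33950 = 197826650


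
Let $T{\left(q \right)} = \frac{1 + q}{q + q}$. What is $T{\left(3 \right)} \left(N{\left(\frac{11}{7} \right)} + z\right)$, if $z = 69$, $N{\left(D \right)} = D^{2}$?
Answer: $\frac{7004}{147} \approx 47.646$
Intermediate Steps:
$T{\left(q \right)} = \frac{1 + q}{2 q}$
$T{\left(3 \right)} \left(N{\left(\frac{11}{7} \right)} + z\right) = \frac{1 + 3}{2 \cdot 3} \left(\left(\frac{11}{7}\right)^{2} + 69\right) = \frac{1}{2} \cdot \frac{1}{3} \cdot 4 \left(\left(11 \cdot \frac{1}{7}\right)^{2} + 69\right) = \frac{2 \left(\left(\frac{11}{7}\right)^{2} + 69\right)}{3} = \frac{2 \left(\frac{121}{49} + 69\right)}{3} = \frac{2}{3} \cdot \frac{3502}{49} = \frac{7004}{147}$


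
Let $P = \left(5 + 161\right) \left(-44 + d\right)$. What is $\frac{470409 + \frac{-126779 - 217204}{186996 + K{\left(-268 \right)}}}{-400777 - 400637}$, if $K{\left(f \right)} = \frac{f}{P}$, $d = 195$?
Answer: $- \frac{122495108302363}{208690051879764} \approx -0.58697$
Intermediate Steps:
$P = 25066$ ($P = \left(5 + 161\right) \left(-44 + 195\right) = 166 \cdot 151 = 25066$)
$K{\left(f \right)} = \frac{f}{25066}$
$\frac{470409 + \frac{-126779 - 217204}{186996 + K{\left(-268 \right)}}}{-400777 - 400637} = \frac{470409 + \frac{-126779 - 217204}{186996 + \frac{1}{25066} \left(-268\right)}}{-400777 - 400637} = \frac{470409 - \frac{343983}{186996 - \frac{134}{12533}}}{-801414} = \left(470409 - \frac{343983}{\frac{2343620734}{12533}}\right) \left(- \frac{1}{801414}\right) = \left(470409 - \frac{4311138939}{2343620734}\right) \left(- \frac{1}{801414}\right) = \frac{1102455974721267}{2343620734} \left(- \frac{1}{801414}\right) = - \frac{122495108302363}{208690051879764}$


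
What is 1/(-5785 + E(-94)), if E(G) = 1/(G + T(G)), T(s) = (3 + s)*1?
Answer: -185/1070226 ≈ -0.00017286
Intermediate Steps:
T(s) = 3 + s
E(G) = 1/(3 + 2*G) (E(G) = 1/(G + (3 + G)) = 1/(3 + 2*G))
1/(-5785 + E(-94)) = 1/(-5785 + 1/(3 + 2*(-94))) = 1/(-5785 + 1/(3 - 188)) = 1/(-5785 + 1/(-185)) = 1/(-5785 - 1/185) = 1/(-1070226/185) = -185/1070226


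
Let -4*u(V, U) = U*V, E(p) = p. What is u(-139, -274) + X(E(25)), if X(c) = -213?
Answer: -19469/2 ≈ -9734.5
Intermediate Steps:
u(V, U) = -U*V/4
u(-139, -274) + X(E(25)) = -1/4*(-274)*(-139) - 213 = -19043/2 - 213 = -19469/2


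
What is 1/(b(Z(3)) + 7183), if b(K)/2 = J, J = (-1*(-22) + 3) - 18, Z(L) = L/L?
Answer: 1/7197 ≈ 0.00013895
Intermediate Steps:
Z(L) = 1
J = 7 (J = (22 + 3) - 18 = 25 - 18 = 7)
b(K) = 14 (b(K) = 2*7 = 14)
1/(b(Z(3)) + 7183) = 1/(14 + 7183) = 1/7197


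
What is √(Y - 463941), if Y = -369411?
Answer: 2*I*√208338 ≈ 912.88*I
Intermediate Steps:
√(Y - 463941) = √(-369411 - 463941) = √(-833352) = 2*I*√208338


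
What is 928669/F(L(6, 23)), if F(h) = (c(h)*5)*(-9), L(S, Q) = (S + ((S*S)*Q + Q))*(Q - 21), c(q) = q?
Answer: -928669/77130 ≈ -12.040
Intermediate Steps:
L(S, Q) = (-21 + Q)*(Q + S + Q*S²) (L(S, Q) = (S + (S²*Q + Q))*(-21 + Q) = (S + (Q*S² + Q))*(-21 + Q) = (S + (Q + Q*S²))*(-21 + Q) = (Q + S + Q*S²)*(-21 + Q) = (-21 + Q)*(Q + S + Q*S²))
F(h) = -45*h (F(h) = (h*5)*(-9) = (5*h)*(-9) = -45*h)
928669/F(L(6, 23)) = 928669/((-45*(23² - 21*23 - 21*6 + 23*6 + 23²*6² - 21*23*6²))) = 928669/((-45*(529 - 483 - 126 + 138 + 529*36 - 21*23*36))) = 928669/((-45*(529 - 483 - 126 + 138 + 19044 - 17388))) = 928669/((-45*1714)) = 928669/(-77130) = 928669*(-1/77130) = -928669/77130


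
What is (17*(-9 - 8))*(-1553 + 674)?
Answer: 254031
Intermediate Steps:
(17*(-9 - 8))*(-1553 + 674) = (17*(-17))*(-879) = -289*(-879) = 254031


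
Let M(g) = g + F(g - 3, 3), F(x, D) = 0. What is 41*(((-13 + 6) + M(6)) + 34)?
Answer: 1353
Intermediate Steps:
M(g) = g (M(g) = g + 0 = g)
41*(((-13 + 6) + M(6)) + 34) = 41*(((-13 + 6) + 6) + 34) = 41*((-7 + 6) + 34) = 41*(-1 + 34) = 41*33 = 1353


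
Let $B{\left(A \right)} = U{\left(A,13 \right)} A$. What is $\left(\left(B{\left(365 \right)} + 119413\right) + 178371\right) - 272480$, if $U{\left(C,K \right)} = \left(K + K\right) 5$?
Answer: $72754$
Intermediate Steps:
$U{\left(C,K \right)} = 10 K$ ($U{\left(C,K \right)} = 2 K 5 = 10 K$)
$B{\left(A \right)} = 130 A$ ($B{\left(A \right)} = 10 \cdot 13 A = 130 A$)
$\left(\left(B{\left(365 \right)} + 119413\right) + 178371\right) - 272480 = \left(\left(130 \cdot 365 + 119413\right) + 178371\right) - 272480 = \left(\left(47450 + 119413\right) + 178371\right) - 272480 = \left(166863 + 178371\right) - 272480 = 345234 - 272480 = 72754$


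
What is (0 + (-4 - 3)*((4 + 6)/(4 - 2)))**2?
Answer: 1225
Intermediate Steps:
(0 + (-4 - 3)*((4 + 6)/(4 - 2)))**2 = (0 - 70/2)**2 = (0 - 7*5)**2 = (0 - 35)**2 = (-35)**2 = 1225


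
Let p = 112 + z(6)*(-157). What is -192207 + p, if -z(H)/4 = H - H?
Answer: -192095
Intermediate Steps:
z(H) = 0 (z(H) = -4*(H - H) = -4*0 = 0)
p = 112 (p = 112 + 0*(-157) = 112 + 0 = 112)
-192207 + p = -192207 + 112 = -192095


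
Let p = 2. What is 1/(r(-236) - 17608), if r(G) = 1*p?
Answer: -1/17606 ≈ -5.6799e-5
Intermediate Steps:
r(G) = 2 (r(G) = 1*2 = 2)
1/(r(-236) - 17608) = 1/(2 - 17608) = 1/(-17606) = -1/17606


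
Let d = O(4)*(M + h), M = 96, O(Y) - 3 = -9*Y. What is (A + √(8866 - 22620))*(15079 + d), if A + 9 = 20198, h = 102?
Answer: 172515005 + 196535*I*√26 ≈ 1.7252e+8 + 1.0021e+6*I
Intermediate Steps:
O(Y) = 3 - 9*Y
A = 20189 (A = -9 + 20198 = 20189)
d = -6534 (d = (3 - 9*4)*(96 + 102) = (3 - 36)*198 = -33*198 = -6534)
(A + √(8866 - 22620))*(15079 + d) = (20189 + √(8866 - 22620))*(15079 - 6534) = (20189 + √(-13754))*8545 = (20189 + 23*I*√26)*8545 = 172515005 + 196535*I*√26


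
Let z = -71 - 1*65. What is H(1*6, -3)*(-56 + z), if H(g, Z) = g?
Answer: -1152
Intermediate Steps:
z = -136 (z = -71 - 65 = -136)
H(1*6, -3)*(-56 + z) = (1*6)*(-56 - 136) = 6*(-192) = -1152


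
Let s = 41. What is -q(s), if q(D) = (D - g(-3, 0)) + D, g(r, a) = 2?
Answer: -80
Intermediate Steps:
q(D) = -2 + 2*D (q(D) = (D - 1*2) + D = (D - 2) + D = (-2 + D) + D = -2 + 2*D)
-q(s) = -(-2 + 2*41) = -(-2 + 82) = -1*80 = -80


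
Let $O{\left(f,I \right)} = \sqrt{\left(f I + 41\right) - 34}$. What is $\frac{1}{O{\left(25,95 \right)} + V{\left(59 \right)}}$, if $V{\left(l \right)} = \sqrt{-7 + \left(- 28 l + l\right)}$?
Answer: $\frac{1}{\sqrt{2382} + 40 i} \approx 0.012257 - 0.010045 i$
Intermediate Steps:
$O{\left(f,I \right)} = \sqrt{7 + I f}$ ($O{\left(f,I \right)} = \sqrt{\left(I f + 41\right) - 34} = \sqrt{\left(41 + I f\right) - 34} = \sqrt{7 + I f}$)
$V{\left(l \right)} = \sqrt{-7 - 27 l}$
$\frac{1}{O{\left(25,95 \right)} + V{\left(59 \right)}} = \frac{1}{\sqrt{7 + 95 \cdot 25} + \sqrt{-7 - 1593}} = \frac{1}{\sqrt{7 + 2375} + \sqrt{-7 - 1593}} = \frac{1}{\sqrt{2382} + \sqrt{-1600}} = \frac{1}{\sqrt{2382} + 40 i}$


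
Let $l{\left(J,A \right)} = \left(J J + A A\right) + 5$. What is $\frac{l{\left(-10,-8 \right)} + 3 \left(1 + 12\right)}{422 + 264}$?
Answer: $\frac{104}{343} \approx 0.30321$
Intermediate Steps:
$l{\left(J,A \right)} = 5 + A^{2} + J^{2}$ ($l{\left(J,A \right)} = \left(J^{2} + A^{2}\right) + 5 = \left(A^{2} + J^{2}\right) + 5 = 5 + A^{2} + J^{2}$)
$\frac{l{\left(-10,-8 \right)} + 3 \left(1 + 12\right)}{422 + 264} = \frac{\left(5 + \left(-8\right)^{2} + \left(-10\right)^{2}\right) + 3 \left(1 + 12\right)}{422 + 264} = \frac{\left(5 + 64 + 100\right) + 3 \cdot 13}{686} = \left(169 + 39\right) \frac{1}{686} = 208 \cdot \frac{1}{686} = \frac{104}{343}$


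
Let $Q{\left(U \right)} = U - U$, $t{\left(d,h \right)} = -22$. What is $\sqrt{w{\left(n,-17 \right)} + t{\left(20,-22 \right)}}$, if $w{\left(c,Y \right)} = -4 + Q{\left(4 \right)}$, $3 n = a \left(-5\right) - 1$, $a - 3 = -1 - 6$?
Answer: $i \sqrt{26} \approx 5.099 i$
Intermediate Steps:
$a = -4$ ($a = 3 - 7 = -4$)
$n = \frac{19}{3}$ ($n = \frac{\left(-4\right) \left(-5\right) - 1}{3} = \frac{20 - 1}{3} = \frac{1}{3} \cdot 19 = \frac{19}{3} \approx 6.3333$)
$Q{\left(U \right)} = 0$
$w{\left(c,Y \right)} = -4$ ($w{\left(c,Y \right)} = -4 + 0 = -4$)
$\sqrt{w{\left(n,-17 \right)} + t{\left(20,-22 \right)}} = \sqrt{-4 - 22} = \sqrt{-26} = i \sqrt{26}$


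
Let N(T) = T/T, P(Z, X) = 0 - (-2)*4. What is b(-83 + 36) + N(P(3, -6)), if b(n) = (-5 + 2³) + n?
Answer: -43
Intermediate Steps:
P(Z, X) = 8 (P(Z, X) = 0 - 1*(-8) = 0 + 8 = 8)
b(n) = 3 + n (b(n) = (-5 + 8) + n = 3 + n)
N(T) = 1
b(-83 + 36) + N(P(3, -6)) = (3 + (-83 + 36)) + 1 = (3 - 47) + 1 = -44 + 1 = -43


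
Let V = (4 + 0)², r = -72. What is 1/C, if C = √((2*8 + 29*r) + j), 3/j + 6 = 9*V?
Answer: -I*√4384306/95311 ≈ -0.021969*I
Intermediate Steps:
V = 16 (V = 4² = 16)
j = 1/46 (j = 3/(-6 + 9*16) = 3/(-6 + 144) = 3/138 = 3*(1/138) = 1/46 ≈ 0.021739)
C = I*√4384306/46 (C = √((2*8 + 29*(-72)) + 1/46) = √((16 - 2088) + 1/46) = √(-2072 + 1/46) = √(-95311/46) = I*√4384306/46 ≈ 45.519*I)
1/C = 1/(I*√4384306/46) = -I*√4384306/95311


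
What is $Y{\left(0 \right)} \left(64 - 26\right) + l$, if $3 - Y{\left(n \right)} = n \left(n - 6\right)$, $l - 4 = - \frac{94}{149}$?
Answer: $\frac{17488}{149} \approx 117.37$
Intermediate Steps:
$l = \frac{502}{149}$ ($l = 4 - \frac{94}{149} = \frac{502}{149} \approx 3.3691$)
$Y{\left(n \right)} = 3 - n \left(-6 + n\right)$ ($Y{\left(n \right)} = 3 - n \left(n - 6\right) = 3 - n \left(-6 + n\right)$)
$Y{\left(0 \right)} \left(64 - 26\right) + l = \left(3 - 0^{2} + 6 \cdot 0\right) \left(64 - 26\right) + \frac{502}{149} = \left(3 - 0 + 0\right) 38 + \frac{502}{149} = \left(3 + 0 + 0\right) 38 + \frac{502}{149} = 3 \cdot 38 + \frac{502}{149} = 114 + \frac{502}{149} = \frac{17488}{149}$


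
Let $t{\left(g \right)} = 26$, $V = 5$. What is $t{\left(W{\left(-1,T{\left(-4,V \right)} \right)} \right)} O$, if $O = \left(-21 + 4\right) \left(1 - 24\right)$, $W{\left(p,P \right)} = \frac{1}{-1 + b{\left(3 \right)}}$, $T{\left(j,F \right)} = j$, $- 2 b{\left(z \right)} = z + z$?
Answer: $10166$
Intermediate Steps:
$b{\left(z \right)} = - z$ ($b{\left(z \right)} = - \frac{z + z}{2} = - \frac{2 z}{2} = - z$)
$W{\left(p,P \right)} = - \frac{1}{4}$ ($W{\left(p,P \right)} = \frac{1}{-1 - 3} = \frac{1}{-4} = - \frac{1}{4}$)
$O = 391$ ($O = \left(-17\right) \left(-23\right) = 391$)
$t{\left(W{\left(-1,T{\left(-4,V \right)} \right)} \right)} O = 26 \cdot 391 = 10166$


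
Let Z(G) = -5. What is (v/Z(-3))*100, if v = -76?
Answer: 1520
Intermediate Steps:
(v/Z(-3))*100 = (-76/(-5))*100 = -1/5*(-76)*100 = (76/5)*100 = 1520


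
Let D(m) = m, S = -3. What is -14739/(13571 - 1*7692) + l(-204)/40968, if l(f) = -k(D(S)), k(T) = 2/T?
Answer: -905735149/361276308 ≈ -2.5070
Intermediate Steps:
l(f) = ⅔ (l(f) = -2/(-3) = -2*(-1)/3 = -1*(-⅔) = ⅔)
-14739/(13571 - 1*7692) + l(-204)/40968 = -14739/(13571 - 1*7692) + (⅔)/40968 = -14739/(13571 - 7692) + (⅔)*(1/40968) = -14739/5879 + 1/61452 = -905735149/361276308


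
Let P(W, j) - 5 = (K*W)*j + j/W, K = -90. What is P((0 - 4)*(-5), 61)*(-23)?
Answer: 50504297/20 ≈ 2.5252e+6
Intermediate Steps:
P(W, j) = 5 + j/W - 90*W*j (P(W, j) = 5 + ((-90*W)*j + j/W) = 5 + (-90*W*j + j/W) = 5 + (j/W - 90*W*j) = 5 + j/W - 90*W*j)
P((0 - 4)*(-5), 61)*(-23) = (5 + 61/(((0 - 4)*(-5))) - 90*(0 - 4)*(-5)*61)*(-23) = (5 + 61/((-4*(-5))) - 90*(-4*(-5))*61)*(-23) = (5 + 61/20 - 90*20*61)*(-23) = (5 + 61*(1/20) - 109800)*(-23) = (5 + 61/20 - 109800)*(-23) = -2195839/20*(-23) = 50504297/20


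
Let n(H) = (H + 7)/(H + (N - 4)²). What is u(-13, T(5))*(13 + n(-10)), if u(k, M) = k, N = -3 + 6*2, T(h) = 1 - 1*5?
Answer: -832/5 ≈ -166.40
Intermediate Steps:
T(h) = -4 (T(h) = 1 - 5 = -4)
N = 9 (N = -3 + 12 = 9)
n(H) = (7 + H)/(25 + H) (n(H) = (H + 7)/(H + (9 - 4)²) = (7 + H)/(H + 5²) = (7 + H)/(H + 25) = (7 + H)/(25 + H))
u(-13, T(5))*(13 + n(-10)) = -13*(13 + (7 - 10)/(25 - 10)) = -13*(13 - 3/15) = -13*(13 + (1/15)*(-3)) = -13*(13 - ⅕) = -13*64/5 = -832/5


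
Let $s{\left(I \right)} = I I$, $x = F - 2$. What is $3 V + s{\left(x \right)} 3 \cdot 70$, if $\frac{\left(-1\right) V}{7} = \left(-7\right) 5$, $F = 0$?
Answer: $1575$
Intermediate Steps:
$V = 245$ ($V = - 7 \left(\left(-7\right) 5\right) = \left(-7\right) \left(-35\right) = 245$)
$x = -2$ ($x = 0 - 2 = -2$)
$s{\left(I \right)} = I^{2}$
$3 V + s{\left(x \right)} 3 \cdot 70 = 3 \cdot 245 + \left(-2\right)^{2} \cdot 3 \cdot 70 = 735 + 4 \cdot 210 = 735 + 840 = 1575$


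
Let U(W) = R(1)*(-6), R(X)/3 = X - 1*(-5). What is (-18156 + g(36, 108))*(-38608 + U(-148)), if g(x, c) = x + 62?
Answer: 699133528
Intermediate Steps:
g(x, c) = 62 + x
R(X) = 15 + 3*X (R(X) = 3*(X - 1*(-5)) = 3*(X + 5) = 3*(5 + X) = 15 + 3*X)
U(W) = -108 (U(W) = (15 + 3*1)*(-6) = (15 + 3)*(-6) = 18*(-6) = -108)
(-18156 + g(36, 108))*(-38608 + U(-148)) = (-18156 + (62 + 36))*(-38608 - 108) = (-18156 + 98)*(-38716) = -18058*(-38716) = 699133528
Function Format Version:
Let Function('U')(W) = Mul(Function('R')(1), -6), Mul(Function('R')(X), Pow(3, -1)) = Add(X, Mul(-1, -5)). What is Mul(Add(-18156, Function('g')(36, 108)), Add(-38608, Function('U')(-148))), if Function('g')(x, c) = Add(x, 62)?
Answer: 699133528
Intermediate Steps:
Function('g')(x, c) = Add(62, x)
Function('R')(X) = Add(15, Mul(3, X)) (Function('R')(X) = Mul(3, Add(X, Mul(-1, -5))) = Mul(3, Add(X, 5)) = Mul(3, Add(5, X)) = Add(15, Mul(3, X)))
Function('U')(W) = -108 (Function('U')(W) = Mul(Add(15, Mul(3, 1)), -6) = Mul(Add(15, 3), -6) = Mul(18, -6) = -108)
Mul(Add(-18156, Function('g')(36, 108)), Add(-38608, Function('U')(-148))) = Mul(Add(-18156, Add(62, 36)), Add(-38608, -108)) = Mul(Add(-18156, 98), -38716) = Mul(-18058, -38716) = 699133528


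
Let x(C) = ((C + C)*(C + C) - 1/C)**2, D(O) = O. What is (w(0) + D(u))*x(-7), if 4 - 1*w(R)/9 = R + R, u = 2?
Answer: 71634902/49 ≈ 1.4619e+6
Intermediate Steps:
w(R) = 36 - 18*R (w(R) = 36 - 9*(R + R) = 36 - 18*R)
x(C) = (-1/C + 4*C**2)**2 (x(C) = ((2*C)*(2*C) - 1/C)**2 = (4*C**2 - 1/C)**2 = (-1/C + 4*C**2)**2)
(w(0) + D(u))*x(-7) = ((36 - 18*0) + 2)*((-1 + 4*(-7)**3)**2/(-7)**2) = ((36 + 0) + 2)*((-1 + 4*(-343))**2/49) = (36 + 2)*((-1 - 1372)**2/49) = 38*((1/49)*(-1373)**2) = 38*((1/49)*1885129) = 38*(1885129/49) = 71634902/49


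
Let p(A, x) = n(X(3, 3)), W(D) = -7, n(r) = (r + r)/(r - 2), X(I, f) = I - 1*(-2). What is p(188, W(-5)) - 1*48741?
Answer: -146213/3 ≈ -48738.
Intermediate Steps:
X(I, f) = 2 + I (X(I, f) = I + 2 = 2 + I)
n(r) = 2*r/(-2 + r) (n(r) = (2*r)/(-2 + r) = 2*r/(-2 + r))
p(A, x) = 10/3 (p(A, x) = 2*(2 + 3)/(-2 + (2 + 3)) = 2*5/(-2 + 5) = 2*5/3 = 2*5*(1/3) = 10/3)
p(188, W(-5)) - 1*48741 = 10/3 - 1*48741 = 10/3 - 48741 = -146213/3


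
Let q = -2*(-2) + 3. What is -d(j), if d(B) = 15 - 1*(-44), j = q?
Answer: -59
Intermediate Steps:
q = 7 (q = 4 + 3 = 7)
j = 7
d(B) = 59 (d(B) = 15 + 44 = 59)
-d(j) = -1*59 = -59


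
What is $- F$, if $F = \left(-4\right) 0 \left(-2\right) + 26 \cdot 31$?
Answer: $-806$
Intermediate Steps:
$F = 806$ ($F = 0 \left(-2\right) + 806 = 0 + 806 = 806$)
$- F = \left(-1\right) 806 = -806$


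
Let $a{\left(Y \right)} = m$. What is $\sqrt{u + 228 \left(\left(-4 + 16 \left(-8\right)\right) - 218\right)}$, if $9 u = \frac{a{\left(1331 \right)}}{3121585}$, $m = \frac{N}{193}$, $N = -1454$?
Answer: $\frac{i \sqrt{260681582715816239180870}}{1807397715} \approx 282.49 i$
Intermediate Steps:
$m = - \frac{1454}{193} \approx -7.5337$
$a{\left(Y \right)} = - \frac{1454}{193}$
$u = - \frac{1454}{5422193145}$ ($u = \frac{\left(- \frac{1454}{193}\right) \frac{1}{3121585}}{9} = \frac{1}{9} \left(- \frac{1454}{602465905}\right) = - \frac{1454}{5422193145} \approx -2.6816 \cdot 10^{-7}$)
$\sqrt{u + 228 \left(\left(-4 + 16 \left(-8\right)\right) - 218\right)} = \sqrt{- \frac{1454}{5422193145} + 228 \left(\left(-4 + 16 \left(-8\right)\right) - 218\right)} = \sqrt{- \frac{1454}{5422193145} + 228 \left(\left(-4 - 128\right) - 218\right)} = \sqrt{- \frac{1454}{5422193145} + 228 \left(-132 - 218\right)} = \sqrt{- \frac{1454}{5422193145} + 228 \left(-350\right)} = \sqrt{- \frac{1454}{5422193145} - 79800} = \sqrt{- \frac{432691012972454}{5422193145}} = \frac{i \sqrt{260681582715816239180870}}{1807397715}$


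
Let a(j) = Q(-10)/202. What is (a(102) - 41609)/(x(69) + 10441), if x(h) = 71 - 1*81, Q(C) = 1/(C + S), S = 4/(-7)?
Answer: -621971339/155922588 ≈ -3.9890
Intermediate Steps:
S = -4/7 (S = 4*(-⅐) = -4/7 ≈ -0.57143)
Q(C) = 1/(-4/7 + C) (Q(C) = 1/(C - 4/7) = 1/(-4/7 + C))
x(h) = -10 (x(h) = 71 - 81 = -10)
a(j) = -7/14948 (a(j) = (7/(-4 + 7*(-10)))/202 = (7/(-4 - 70))*(1/202) = (7/(-74))*(1/202) = (7*(-1/74))*(1/202) = -7/74*1/202 = -7/14948)
(a(102) - 41609)/(x(69) + 10441) = (-7/14948 - 41609)/(-10 + 10441) = -621971339/14948/10431 = -621971339/14948*1/10431 = -621971339/155922588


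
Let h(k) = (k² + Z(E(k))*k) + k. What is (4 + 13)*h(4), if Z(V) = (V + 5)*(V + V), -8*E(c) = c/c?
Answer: 2057/8 ≈ 257.13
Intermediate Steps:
E(c) = -⅛ (E(c) = -c/(8*c) = -⅛*1 = -⅛)
Z(V) = 2*V*(5 + V) (Z(V) = (5 + V)*(2*V) = 2*V*(5 + V))
h(k) = k² - 7*k/32 (h(k) = (k² + (2*(-⅛)*(5 - ⅛))*k) + k = (k² + (2*(-⅛)*(39/8))*k) + k = (k² - 39*k/32) + k = k² - 7*k/32)
(4 + 13)*h(4) = (4 + 13)*((1/32)*4*(-7 + 32*4)) = 17*((1/32)*4*(-7 + 128)) = 17*((1/32)*4*121) = 17*(121/8) = 2057/8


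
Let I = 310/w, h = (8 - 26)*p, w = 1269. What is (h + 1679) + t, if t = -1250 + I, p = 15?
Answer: 202081/1269 ≈ 159.24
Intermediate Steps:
h = -270 (h = (8 - 26)*15 = -18*15 = -270)
I = 310/1269 ≈ 0.24429
t = -1585940/1269 (t = -1250 + 310/1269 = -1585940/1269 ≈ -1249.8)
(h + 1679) + t = (-270 + 1679) - 1585940/1269 = 1409 - 1585940/1269 = 202081/1269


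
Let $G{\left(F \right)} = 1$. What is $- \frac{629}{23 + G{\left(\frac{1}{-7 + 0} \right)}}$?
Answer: $- \frac{629}{24} \approx -26.208$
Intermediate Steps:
$- \frac{629}{23 + G{\left(\frac{1}{-7 + 0} \right)}} = - \frac{629}{23 + 1} = - \frac{629}{24}$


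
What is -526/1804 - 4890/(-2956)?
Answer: 454169/333289 ≈ 1.3627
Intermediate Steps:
-526/1804 - 4890/(-2956) = -526*1/1804 - 4890*(-1/2956) = -263/902 + 2445/1478 = 454169/333289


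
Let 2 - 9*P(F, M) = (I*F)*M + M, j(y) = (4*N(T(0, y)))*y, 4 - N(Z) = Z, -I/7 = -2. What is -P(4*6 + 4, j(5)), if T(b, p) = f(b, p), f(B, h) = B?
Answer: 31438/9 ≈ 3493.1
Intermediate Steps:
T(b, p) = b
I = 14 (I = -7*(-2) = 14)
N(Z) = 4 - Z
j(y) = 16*y (j(y) = (4*(4 - 1*0))*y = (4*(4 + 0))*y = (4*4)*y = 16*y)
P(F, M) = 2/9 - M/9 - 14*F*M/9 (P(F, M) = 2/9 - ((14*F)*M + M)/9 = 2/9 - (14*F*M + M)/9 = 2/9 - (M + 14*F*M)/9 = 2/9 + (-M/9 - 14*F*M/9) = 2/9 - M/9 - 14*F*M/9)
-P(4*6 + 4, j(5)) = -(2/9 - 16*5/9 - 14*(4*6 + 4)*16*5/9) = -(2/9 - ⅑*80 - 14/9*(24 + 4)*80) = -(2/9 - 80/9 - 14/9*28*80) = -(2/9 - 80/9 - 31360/9) = -1*(-31438/9) = 31438/9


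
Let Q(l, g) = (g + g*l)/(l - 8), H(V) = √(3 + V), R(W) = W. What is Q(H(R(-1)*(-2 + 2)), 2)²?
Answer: 4*(1 + √3)²/(8 - √3)² ≈ 0.75995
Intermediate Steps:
Q(l, g) = (g + g*l)/(-8 + l)
Q(H(R(-1)*(-2 + 2)), 2)² = (2*(1 + √(3 - (-2 + 2)))/(-8 + √(3 - (-2 + 2))))² = (2*(1 + √(3 - 1*0))/(-8 + √(3 - 1*0)))² = (2*(1 + √(3 + 0))/(-8 + √(3 + 0)))² = (2*(1 + √3)/(-8 + √3))² = 4*(1 + √3)²/(-8 + √3)²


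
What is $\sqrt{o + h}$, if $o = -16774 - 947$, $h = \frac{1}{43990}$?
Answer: $\frac{i \sqrt{34292263248110}}{43990} \approx 133.12 i$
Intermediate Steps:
$h = \frac{1}{43990} \approx 2.2732 \cdot 10^{-5}$
$o = -17721$ ($o = -16774 - 947 = -17721$)
$\sqrt{o + h} = \sqrt{-17721 + \frac{1}{43990}} = \sqrt{- \frac{779546789}{43990}} = \frac{i \sqrt{34292263248110}}{43990}$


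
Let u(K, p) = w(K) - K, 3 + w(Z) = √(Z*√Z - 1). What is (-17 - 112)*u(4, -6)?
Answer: 903 - 129*√7 ≈ 561.70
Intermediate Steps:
w(Z) = -3 + √(-1 + Z^(3/2)) (w(Z) = -3 + √(Z*√Z - 1) = -3 + √(Z^(3/2) - 1) = -3 + √(-1 + Z^(3/2)))
u(K, p) = -3 + √(-1 + K^(3/2)) - K (u(K, p) = (-3 + √(-1 + K^(3/2))) - K = -3 + √(-1 + K^(3/2)) - K)
(-17 - 112)*u(4, -6) = (-17 - 112)*(-3 + √(-1 + 4^(3/2)) - 1*4) = -129*(-3 + √(-1 + 8) - 4) = -129*(-3 + √7 - 4) = -129*(-7 + √7) = 903 - 129*√7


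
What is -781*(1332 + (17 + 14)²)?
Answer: -1790833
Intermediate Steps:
-781*(1332 + (17 + 14)²) = -781*(1332 + 31²) = -781*(1332 + 961) = -781*2293 = -1790833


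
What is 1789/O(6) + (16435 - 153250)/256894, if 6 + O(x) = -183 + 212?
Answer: 456436621/5908562 ≈ 77.250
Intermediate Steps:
O(x) = 23 (O(x) = -6 + (-183 + 212) = -6 + 29 = 23)
1789/O(6) + (16435 - 153250)/256894 = 1789/23 + (16435 - 153250)/256894 = 1789*(1/23) - 136815*1/256894 = 1789/23 - 136815/256894 = 456436621/5908562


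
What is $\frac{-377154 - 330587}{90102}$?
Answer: $- \frac{707741}{90102} \approx -7.8549$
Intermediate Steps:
$\frac{-377154 - 330587}{90102} = \left(-377154 - 330587\right) \frac{1}{90102} = \left(-707741\right) \frac{1}{90102} = - \frac{707741}{90102}$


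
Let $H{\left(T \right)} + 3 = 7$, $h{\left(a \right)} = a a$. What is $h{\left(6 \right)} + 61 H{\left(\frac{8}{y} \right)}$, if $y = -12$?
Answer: $280$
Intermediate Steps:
$h{\left(a \right)} = a^{2}$
$H{\left(T \right)} = 4$ ($H{\left(T \right)} = -3 + 7 = 4$)
$h{\left(6 \right)} + 61 H{\left(\frac{8}{y} \right)} = 6^{2} + 61 \cdot 4 = 36 + 244 = 280$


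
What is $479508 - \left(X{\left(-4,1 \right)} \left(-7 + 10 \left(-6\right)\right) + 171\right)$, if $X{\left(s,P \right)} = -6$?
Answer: $478935$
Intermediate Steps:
$479508 - \left(X{\left(-4,1 \right)} \left(-7 + 10 \left(-6\right)\right) + 171\right) = 479508 - \left(- 6 \left(-7 + 10 \left(-6\right)\right) + 171\right) = 479508 - \left(- 6 \left(-7 - 60\right) + 171\right) = 479508 - \left(\left(-6\right) \left(-67\right) + 171\right) = 479508 - \left(402 + 171\right) = 479508 - 573 = 478935$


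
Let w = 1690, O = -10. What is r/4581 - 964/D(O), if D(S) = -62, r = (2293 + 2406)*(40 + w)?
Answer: 254215412/142011 ≈ 1790.1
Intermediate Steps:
r = 8129270 (r = (2293 + 2406)*(40 + 1690) = 4699*1730 = 8129270)
r/4581 - 964/D(O) = 8129270/4581 - 964/(-62) = 8129270*(1/4581) - 964*(-1/62) = 8129270/4581 + 482/31 = 254215412/142011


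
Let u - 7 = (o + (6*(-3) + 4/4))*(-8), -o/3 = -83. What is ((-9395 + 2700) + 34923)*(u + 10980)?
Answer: 257749868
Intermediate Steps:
o = 249 (o = -3*(-83) = 249)
u = -1849 (u = 7 + (249 + (6*(-3) + 4/4))*(-8) = 7 + (249 + (-18 + 4*(1/4)))*(-8) = 7 + (249 + (-18 + 1))*(-8) = 7 + (249 - 17)*(-8) = 7 + 232*(-8) = 7 - 1856 = -1849)
((-9395 + 2700) + 34923)*(u + 10980) = ((-9395 + 2700) + 34923)*(-1849 + 10980) = (-6695 + 34923)*9131 = 28228*9131 = 257749868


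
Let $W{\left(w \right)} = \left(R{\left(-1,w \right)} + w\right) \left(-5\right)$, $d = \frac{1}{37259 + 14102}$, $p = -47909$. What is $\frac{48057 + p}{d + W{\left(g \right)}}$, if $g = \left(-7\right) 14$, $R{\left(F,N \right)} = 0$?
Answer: $\frac{7601428}{25166891} \approx 0.30204$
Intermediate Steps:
$d = \frac{1}{51361} \approx 1.947 \cdot 10^{-5}$
$g = -98$
$W{\left(w \right)} = - 5 w$ ($W{\left(w \right)} = \left(0 + w\right) \left(-5\right) = w \left(-5\right) = - 5 w$)
$\frac{48057 + p}{d + W{\left(g \right)}} = \frac{48057 - 47909}{\frac{1}{51361} - -490} = \frac{148}{\frac{1}{51361} + 490} = \frac{148}{\frac{25166891}{51361}} = 148 \cdot \frac{51361}{25166891} = \frac{7601428}{25166891}$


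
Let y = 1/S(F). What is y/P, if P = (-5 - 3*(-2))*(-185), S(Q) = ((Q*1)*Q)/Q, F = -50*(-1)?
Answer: -1/9250 ≈ -0.00010811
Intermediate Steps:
F = 50
S(Q) = Q (S(Q) = (Q*Q)/Q = Q²/Q = Q)
y = 1/50 ≈ 0.020000
P = -185 (P = (-5 + 6)*(-185) = 1*(-185) = -185)
y/P = (1/50)/(-185) = (1/50)*(-1/185) = -1/9250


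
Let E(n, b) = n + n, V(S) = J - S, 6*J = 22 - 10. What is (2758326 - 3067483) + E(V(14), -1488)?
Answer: -309181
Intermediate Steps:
J = 2 (J = (22 - 10)/6 = (⅙)*12 = 2)
V(S) = 2 - S
E(n, b) = 2*n
(2758326 - 3067483) + E(V(14), -1488) = (2758326 - 3067483) + 2*(2 - 1*14) = -309157 + 2*(2 - 14) = -309157 + 2*(-12) = -309157 - 24 = -309181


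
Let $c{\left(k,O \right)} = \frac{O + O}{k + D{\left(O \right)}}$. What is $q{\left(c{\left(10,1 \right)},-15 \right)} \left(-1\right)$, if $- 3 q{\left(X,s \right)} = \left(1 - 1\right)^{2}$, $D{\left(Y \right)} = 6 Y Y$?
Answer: $0$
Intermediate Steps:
$D{\left(Y \right)} = 6 Y^{2}$
$c{\left(k,O \right)} = \frac{2 O}{k + 6 O^{2}}$ ($c{\left(k,O \right)} = \frac{O + O}{k + 6 O^{2}} = \frac{2 O}{k + 6 O^{2}}$)
$q{\left(X,s \right)} = 0$ ($q{\left(X,s \right)} = - \frac{\left(1 - 1\right)^{2}}{3} = - \frac{0^{2}}{3} = \left(- \frac{1}{3}\right) 0 = 0$)
$q{\left(c{\left(10,1 \right)},-15 \right)} \left(-1\right) = 0 \left(-1\right) = 0$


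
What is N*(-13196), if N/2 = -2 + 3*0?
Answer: 52784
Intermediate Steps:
N = -4 (N = 2*(-2 + 3*0) = 2*(-2 + 0) = 2*(-2) = -4)
N*(-13196) = -4*(-13196) = 52784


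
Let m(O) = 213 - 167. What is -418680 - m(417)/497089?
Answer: -208121222566/497089 ≈ -4.1868e+5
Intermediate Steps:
m(O) = 46
-418680 - m(417)/497089 = -418680 - 46/497089 = -208121222566/497089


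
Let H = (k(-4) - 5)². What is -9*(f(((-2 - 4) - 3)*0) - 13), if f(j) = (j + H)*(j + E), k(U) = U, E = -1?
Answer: 846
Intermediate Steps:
H = 81 (H = (-4 - 5)² = (-9)² = 81)
f(j) = (-1 + j)*(81 + j) (f(j) = (j + 81)*(j - 1) = (81 + j)*(-1 + j) = (-1 + j)*(81 + j))
-9*(f(((-2 - 4) - 3)*0) - 13) = -9*((-81 + (((-2 - 4) - 3)*0)² + 80*(((-2 - 4) - 3)*0)) - 13) = -9*((-81 + ((-6 - 3)*0)² + 80*((-6 - 3)*0)) - 13) = -9*((-81 + (-9*0)² + 80*(-9*0)) - 13) = -9*((-81 + 0² + 80*0) - 13) = -9*((-81 + 0 + 0) - 13) = -9*(-81 - 13) = -9*(-94) = 846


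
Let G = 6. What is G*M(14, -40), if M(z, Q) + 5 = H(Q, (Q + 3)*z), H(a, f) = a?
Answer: -270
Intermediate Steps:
M(z, Q) = -5 + Q
G*M(14, -40) = 6*(-5 - 40) = 6*(-45) = -270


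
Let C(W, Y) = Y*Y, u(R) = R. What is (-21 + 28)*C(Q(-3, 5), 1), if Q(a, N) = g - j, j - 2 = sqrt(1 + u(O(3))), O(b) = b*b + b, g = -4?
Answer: 7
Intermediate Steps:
O(b) = b + b**2 (O(b) = b**2 + b = b + b**2)
j = 2 + sqrt(13) (j = 2 + sqrt(1 + 3*(1 + 3)) = 2 + sqrt(1 + 3*4) = 2 + sqrt(1 + 12) = 2 + sqrt(13) ≈ 5.6056)
Q(a, N) = -6 - sqrt(13) (Q(a, N) = -4 - (2 + sqrt(13)) = -4 + (-2 - sqrt(13)) = -6 - sqrt(13))
C(W, Y) = Y**2
(-21 + 28)*C(Q(-3, 5), 1) = (-21 + 28)*1**2 = 7*1 = 7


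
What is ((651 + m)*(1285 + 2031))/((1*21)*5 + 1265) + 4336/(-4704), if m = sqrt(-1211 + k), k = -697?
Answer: 317145617/201390 + 9948*I*sqrt(53)/685 ≈ 1574.8 + 105.73*I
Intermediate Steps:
m = 6*I*sqrt(53) (m = sqrt(-1211 - 697) = sqrt(-1908) = 6*I*sqrt(53) ≈ 43.681*I)
((651 + m)*(1285 + 2031))/((1*21)*5 + 1265) + 4336/(-4704) = ((651 + 6*I*sqrt(53))*(1285 + 2031))/((1*21)*5 + 1265) + 4336/(-4704) = ((651 + 6*I*sqrt(53))*3316)/(21*5 + 1265) + 4336*(-1/4704) = (2158716 + 19896*I*sqrt(53))/(105 + 1265) - 271/294 = (2158716 + 19896*I*sqrt(53))/1370 - 271/294 = (2158716 + 19896*I*sqrt(53))*(1/1370) - 271/294 = (1079358/685 + 9948*I*sqrt(53)/685) - 271/294 = 317145617/201390 + 9948*I*sqrt(53)/685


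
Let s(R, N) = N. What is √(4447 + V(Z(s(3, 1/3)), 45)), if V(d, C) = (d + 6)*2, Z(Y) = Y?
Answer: √40137/3 ≈ 66.781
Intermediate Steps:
V(d, C) = 12 + 2*d (V(d, C) = (6 + d)*2 = 12 + 2*d)
√(4447 + V(Z(s(3, 1/3)), 45)) = √(4447 + (12 + 2/3)) = √(4447 + (12 + 2*(⅓))) = √(4447 + (12 + ⅔)) = √(4447 + 38/3) = √(13379/3) = √40137/3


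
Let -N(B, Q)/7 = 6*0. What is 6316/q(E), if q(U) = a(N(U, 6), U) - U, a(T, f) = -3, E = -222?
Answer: 6316/219 ≈ 28.840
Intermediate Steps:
N(B, Q) = 0 (N(B, Q) = -42*0 = -7*0 = 0)
q(U) = -3 - U
6316/q(E) = 6316/(-3 - 1*(-222)) = 6316/(-3 + 222) = 6316/219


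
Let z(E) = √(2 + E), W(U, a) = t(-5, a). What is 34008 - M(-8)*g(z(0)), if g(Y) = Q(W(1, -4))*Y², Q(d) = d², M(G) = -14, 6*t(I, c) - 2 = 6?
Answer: 306520/9 ≈ 34058.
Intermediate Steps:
t(I, c) = 4/3 (t(I, c) = ⅓ + (⅙)*6 = ⅓ + 1 = 4/3)
W(U, a) = 4/3
g(Y) = 16*Y²/9 (g(Y) = (4/3)²*Y² = 16*Y²/9)
34008 - M(-8)*g(z(0)) = 34008 - (-14)*16*(√(2 + 0))²/9 = 34008 - (-14)*16*(√2)²/9 = 34008 - (-14)*(16/9)*2 = 34008 - (-14)*32/9 = 34008 - 1*(-448/9) = 34008 + 448/9 = 306520/9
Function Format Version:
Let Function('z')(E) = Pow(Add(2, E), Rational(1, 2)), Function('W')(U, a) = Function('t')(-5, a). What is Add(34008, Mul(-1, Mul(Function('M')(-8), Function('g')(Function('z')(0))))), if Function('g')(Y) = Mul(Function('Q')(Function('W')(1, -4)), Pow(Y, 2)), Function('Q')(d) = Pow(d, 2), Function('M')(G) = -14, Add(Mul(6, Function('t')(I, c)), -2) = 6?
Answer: Rational(306520, 9) ≈ 34058.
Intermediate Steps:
Function('t')(I, c) = Rational(4, 3) (Function('t')(I, c) = Add(Rational(1, 3), Mul(Rational(1, 6), 6)) = Add(Rational(1, 3), 1) = Rational(4, 3))
Function('W')(U, a) = Rational(4, 3)
Function('g')(Y) = Mul(Rational(16, 9), Pow(Y, 2)) (Function('g')(Y) = Mul(Pow(Rational(4, 3), 2), Pow(Y, 2)) = Mul(Rational(16, 9), Pow(Y, 2)))
Add(34008, Mul(-1, Mul(Function('M')(-8), Function('g')(Function('z')(0))))) = Add(34008, Mul(-1, Mul(-14, Mul(Rational(16, 9), Pow(Pow(Add(2, 0), Rational(1, 2)), 2))))) = Add(34008, Mul(-1, Mul(-14, Mul(Rational(16, 9), Pow(Pow(2, Rational(1, 2)), 2))))) = Add(34008, Mul(-1, Mul(-14, Mul(Rational(16, 9), 2)))) = Add(34008, Mul(-1, Mul(-14, Rational(32, 9)))) = Add(34008, Mul(-1, Rational(-448, 9))) = Add(34008, Rational(448, 9)) = Rational(306520, 9)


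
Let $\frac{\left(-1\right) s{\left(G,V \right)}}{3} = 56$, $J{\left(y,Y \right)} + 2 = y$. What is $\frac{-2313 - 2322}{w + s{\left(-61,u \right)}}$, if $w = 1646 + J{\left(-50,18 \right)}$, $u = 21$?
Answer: $- \frac{4635}{1426} \approx -3.2504$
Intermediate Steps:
$J{\left(y,Y \right)} = -2 + y$
$s{\left(G,V \right)} = -168$ ($s{\left(G,V \right)} = \left(-3\right) 56 = -168$)
$w = 1594$ ($w = 1646 - 52 = 1594$)
$\frac{-2313 - 2322}{w + s{\left(-61,u \right)}} = \frac{-2313 - 2322}{1594 - 168} = - \frac{4635}{1426}$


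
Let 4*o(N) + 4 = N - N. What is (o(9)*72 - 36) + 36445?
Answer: 36337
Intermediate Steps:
o(N) = -1 (o(N) = -1 + (N - N)/4 = -1 + (¼)*0 = -1 + 0 = -1)
(o(9)*72 - 36) + 36445 = (-1*72 - 36) + 36445 = (-72 - 36) + 36445 = -108 + 36445 = 36337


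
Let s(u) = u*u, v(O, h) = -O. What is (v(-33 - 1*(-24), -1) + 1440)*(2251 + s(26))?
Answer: 4241223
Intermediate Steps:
s(u) = u²
(v(-33 - 1*(-24), -1) + 1440)*(2251 + s(26)) = (-(-33 - 1*(-24)) + 1440)*(2251 + 26²) = (-(-33 + 24) + 1440)*(2251 + 676) = (-1*(-9) + 1440)*2927 = (9 + 1440)*2927 = 1449*2927 = 4241223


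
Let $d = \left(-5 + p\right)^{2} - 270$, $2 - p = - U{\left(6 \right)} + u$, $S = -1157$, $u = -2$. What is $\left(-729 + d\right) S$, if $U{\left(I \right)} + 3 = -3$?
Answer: $1099150$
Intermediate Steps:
$U{\left(I \right)} = -6$ ($U{\left(I \right)} = -3 - 3 = -6$)
$p = -2$ ($p = 2 - \left(\left(-1\right) \left(-6\right) - 2\right) = 2 - \left(6 - 2\right) = 2 - 4 = -2$)
$d = -221$ ($d = \left(-5 - 2\right)^{2} - 270 = \left(-7\right)^{2} - 270 = 49 - 270 = -221$)
$\left(-729 + d\right) S = \left(-729 - 221\right) \left(-1157\right) = \left(-950\right) \left(-1157\right) = 1099150$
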